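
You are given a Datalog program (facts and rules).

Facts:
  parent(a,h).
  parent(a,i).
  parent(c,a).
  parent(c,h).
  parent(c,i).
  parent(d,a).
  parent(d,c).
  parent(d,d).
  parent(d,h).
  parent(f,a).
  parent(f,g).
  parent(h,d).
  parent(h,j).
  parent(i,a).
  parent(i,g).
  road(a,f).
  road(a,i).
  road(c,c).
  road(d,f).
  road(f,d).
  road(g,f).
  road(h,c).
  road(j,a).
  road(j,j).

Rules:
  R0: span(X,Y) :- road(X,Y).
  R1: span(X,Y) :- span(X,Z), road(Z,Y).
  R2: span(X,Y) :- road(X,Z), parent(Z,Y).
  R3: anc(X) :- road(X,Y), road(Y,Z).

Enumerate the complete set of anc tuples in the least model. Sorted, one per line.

round 1: derive anc(a) via R3 from road(a,f), road(f,d)
round 1: derive anc(c) via R3 from road(c,c), road(c,c)
round 1: derive anc(d) via R3 from road(d,f), road(f,d)
round 1: derive anc(f) via R3 from road(f,d), road(d,f)
round 1: derive anc(g) via R3 from road(g,f), road(f,d)
round 1: derive anc(h) via R3 from road(h,c), road(c,c)
round 1: derive anc(j) via R3 from road(j,a), road(a,f)

anc(a)
anc(c)
anc(d)
anc(f)
anc(g)
anc(h)
anc(j)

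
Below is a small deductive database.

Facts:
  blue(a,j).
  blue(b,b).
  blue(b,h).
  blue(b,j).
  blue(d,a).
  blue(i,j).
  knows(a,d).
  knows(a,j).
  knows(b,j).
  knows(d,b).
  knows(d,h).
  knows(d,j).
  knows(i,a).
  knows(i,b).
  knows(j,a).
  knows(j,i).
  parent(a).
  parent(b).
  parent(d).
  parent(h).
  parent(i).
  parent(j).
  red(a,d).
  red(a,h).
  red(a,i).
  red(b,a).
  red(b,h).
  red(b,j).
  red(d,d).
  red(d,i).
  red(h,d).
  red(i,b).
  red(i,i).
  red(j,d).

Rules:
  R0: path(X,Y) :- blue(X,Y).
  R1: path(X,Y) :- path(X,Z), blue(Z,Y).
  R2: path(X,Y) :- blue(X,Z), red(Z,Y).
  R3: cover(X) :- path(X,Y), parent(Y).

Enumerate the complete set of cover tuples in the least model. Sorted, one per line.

cover(a)
cover(b)
cover(d)
cover(i)

round 1: derive path(a,j) via R0 from blue(a,j)
round 1: derive path(b,b) via R0 from blue(b,b)
round 1: derive path(b,h) via R0 from blue(b,h)
round 1: derive path(b,j) via R0 from blue(b,j)
round 1: derive path(d,a) via R0 from blue(d,a)
round 1: derive path(i,j) via R0 from blue(i,j)
round 1: derive path(a,d) via R2 from blue(a,j), red(j,d)
round 1: derive path(b,a) via R2 from blue(b,b), red(b,a)
round 1: derive path(b,d) via R2 from blue(b,h), red(h,d)
round 1: derive path(d,d) via R2 from blue(d,a), red(a,d)
round 1: derive path(d,h) via R2 from blue(d,a), red(a,h)
round 1: derive path(d,i) via R2 from blue(d,a), red(a,i)
round 1: derive path(i,d) via R2 from blue(i,j), red(j,d)
round 2: derive path(a,a) via R1 from path(a,d), blue(d,a)
round 2: derive path(d,j) via R1 from path(d,a), blue(a,j)
round 2: derive path(i,a) via R1 from path(i,d), blue(d,a)
round 2: derive cover(a) via R3 from path(a,d), parent(d)
round 2: derive cover(b) via R3 from path(b,a), parent(a)
round 2: derive cover(d) via R3 from path(d,a), parent(a)
round 2: derive cover(i) via R3 from path(i,d), parent(d)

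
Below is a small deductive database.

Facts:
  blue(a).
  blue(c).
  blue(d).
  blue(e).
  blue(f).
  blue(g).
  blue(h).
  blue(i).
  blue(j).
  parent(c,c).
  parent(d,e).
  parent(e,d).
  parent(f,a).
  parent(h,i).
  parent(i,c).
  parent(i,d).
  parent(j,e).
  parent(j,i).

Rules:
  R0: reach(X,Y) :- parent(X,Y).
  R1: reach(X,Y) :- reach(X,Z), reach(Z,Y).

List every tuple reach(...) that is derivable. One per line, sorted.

reach(c,c)
reach(d,d)
reach(d,e)
reach(e,d)
reach(e,e)
reach(f,a)
reach(h,c)
reach(h,d)
reach(h,e)
reach(h,i)
reach(i,c)
reach(i,d)
reach(i,e)
reach(j,c)
reach(j,d)
reach(j,e)
reach(j,i)

round 1: derive reach(c,c) via R0 from parent(c,c)
round 1: derive reach(d,e) via R0 from parent(d,e)
round 1: derive reach(e,d) via R0 from parent(e,d)
round 1: derive reach(f,a) via R0 from parent(f,a)
round 1: derive reach(h,i) via R0 from parent(h,i)
round 1: derive reach(i,c) via R0 from parent(i,c)
round 1: derive reach(i,d) via R0 from parent(i,d)
round 1: derive reach(j,e) via R0 from parent(j,e)
round 1: derive reach(j,i) via R0 from parent(j,i)
round 2: derive reach(d,d) via R1 from reach(d,e), reach(e,d)
round 2: derive reach(e,e) via R1 from reach(e,d), reach(d,e)
round 2: derive reach(h,c) via R1 from reach(h,i), reach(i,c)
round 2: derive reach(h,d) via R1 from reach(h,i), reach(i,d)
round 2: derive reach(i,e) via R1 from reach(i,d), reach(d,e)
round 2: derive reach(j,c) via R1 from reach(j,i), reach(i,c)
round 2: derive reach(j,d) via R1 from reach(j,e), reach(e,d)
round 3: derive reach(h,e) via R1 from reach(h,d), reach(d,e)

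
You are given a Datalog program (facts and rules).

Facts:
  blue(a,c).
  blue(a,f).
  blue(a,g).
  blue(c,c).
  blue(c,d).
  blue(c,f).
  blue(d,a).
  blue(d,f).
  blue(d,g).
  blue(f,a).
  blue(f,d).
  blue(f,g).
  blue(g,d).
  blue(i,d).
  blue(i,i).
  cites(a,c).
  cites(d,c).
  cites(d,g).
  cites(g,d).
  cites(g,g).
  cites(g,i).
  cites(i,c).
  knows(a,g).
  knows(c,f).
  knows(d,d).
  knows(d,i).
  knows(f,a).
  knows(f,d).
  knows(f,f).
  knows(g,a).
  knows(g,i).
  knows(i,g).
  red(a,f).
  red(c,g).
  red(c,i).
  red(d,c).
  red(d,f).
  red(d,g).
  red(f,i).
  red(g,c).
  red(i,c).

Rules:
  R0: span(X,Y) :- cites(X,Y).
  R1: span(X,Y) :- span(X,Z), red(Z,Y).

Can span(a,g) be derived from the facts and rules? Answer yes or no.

round 1: derive span(a,c) via R0 from cites(a,c)
round 1: derive span(d,c) via R0 from cites(d,c)
round 1: derive span(d,g) via R0 from cites(d,g)
round 1: derive span(g,d) via R0 from cites(g,d)
round 1: derive span(g,g) via R0 from cites(g,g)
round 1: derive span(g,i) via R0 from cites(g,i)
round 1: derive span(i,c) via R0 from cites(i,c)
round 2: derive span(a,g) via R1 from span(a,c), red(c,g)
round 2: derive span(a,i) via R1 from span(a,c), red(c,i)
round 2: derive span(d,i) via R1 from span(d,c), red(c,i)
round 2: derive span(g,c) via R1 from span(g,d), red(d,c)
round 2: derive span(g,f) via R1 from span(g,d), red(d,f)
round 2: derive span(i,g) via R1 from span(i,c), red(c,g)
round 2: derive span(i,i) via R1 from span(i,c), red(c,i)

yes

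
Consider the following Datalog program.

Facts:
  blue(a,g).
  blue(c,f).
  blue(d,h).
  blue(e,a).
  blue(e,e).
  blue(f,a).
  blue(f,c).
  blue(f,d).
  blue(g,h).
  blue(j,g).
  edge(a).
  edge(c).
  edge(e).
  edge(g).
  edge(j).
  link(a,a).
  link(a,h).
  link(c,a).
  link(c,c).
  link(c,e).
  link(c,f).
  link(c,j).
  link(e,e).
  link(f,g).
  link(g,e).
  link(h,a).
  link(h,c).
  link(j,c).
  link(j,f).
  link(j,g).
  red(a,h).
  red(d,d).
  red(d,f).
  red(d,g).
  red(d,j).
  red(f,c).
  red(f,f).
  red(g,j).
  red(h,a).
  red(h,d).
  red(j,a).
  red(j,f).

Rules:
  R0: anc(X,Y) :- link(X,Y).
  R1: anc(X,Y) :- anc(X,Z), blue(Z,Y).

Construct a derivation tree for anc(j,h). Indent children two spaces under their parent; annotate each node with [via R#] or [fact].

round 1: derive anc(a,a) via R0 from link(a,a)
round 1: derive anc(a,h) via R0 from link(a,h)
round 1: derive anc(c,a) via R0 from link(c,a)
round 1: derive anc(c,c) via R0 from link(c,c)
round 1: derive anc(c,e) via R0 from link(c,e)
round 1: derive anc(c,f) via R0 from link(c,f)
round 1: derive anc(c,j) via R0 from link(c,j)
round 1: derive anc(e,e) via R0 from link(e,e)
round 1: derive anc(f,g) via R0 from link(f,g)
round 1: derive anc(g,e) via R0 from link(g,e)
round 1: derive anc(h,a) via R0 from link(h,a)
round 1: derive anc(h,c) via R0 from link(h,c)
round 1: derive anc(j,c) via R0 from link(j,c)
round 1: derive anc(j,f) via R0 from link(j,f)
round 1: derive anc(j,g) via R0 from link(j,g)
round 2: derive anc(a,g) via R1 from anc(a,a), blue(a,g)
round 2: derive anc(c,d) via R1 from anc(c,f), blue(f,d)
round 2: derive anc(c,g) via R1 from anc(c,a), blue(a,g)
round 2: derive anc(e,a) via R1 from anc(e,e), blue(e,a)
round 2: derive anc(f,h) via R1 from anc(f,g), blue(g,h)
round 2: derive anc(g,a) via R1 from anc(g,e), blue(e,a)
round 2: derive anc(h,f) via R1 from anc(h,c), blue(c,f)
round 2: derive anc(h,g) via R1 from anc(h,a), blue(a,g)
round 2: derive anc(j,a) via R1 from anc(j,f), blue(f,a)
round 2: derive anc(j,d) via R1 from anc(j,f), blue(f,d)
round 2: derive anc(j,h) via R1 from anc(j,g), blue(g,h)
round 3: derive anc(c,h) via R1 from anc(c,d), blue(d,h)
round 3: derive anc(e,g) via R1 from anc(e,a), blue(a,g)
round 3: derive anc(g,g) via R1 from anc(g,a), blue(a,g)
round 3: derive anc(h,d) via R1 from anc(h,f), blue(f,d)
round 3: derive anc(h,h) via R1 from anc(h,g), blue(g,h)
round 4: derive anc(e,h) via R1 from anc(e,g), blue(g,h)
round 4: derive anc(g,h) via R1 from anc(g,g), blue(g,h)

anc(j,h)  [via R1]
  anc(j,g)  [via R0]
    link(j,g)  [fact]
  blue(g,h)  [fact]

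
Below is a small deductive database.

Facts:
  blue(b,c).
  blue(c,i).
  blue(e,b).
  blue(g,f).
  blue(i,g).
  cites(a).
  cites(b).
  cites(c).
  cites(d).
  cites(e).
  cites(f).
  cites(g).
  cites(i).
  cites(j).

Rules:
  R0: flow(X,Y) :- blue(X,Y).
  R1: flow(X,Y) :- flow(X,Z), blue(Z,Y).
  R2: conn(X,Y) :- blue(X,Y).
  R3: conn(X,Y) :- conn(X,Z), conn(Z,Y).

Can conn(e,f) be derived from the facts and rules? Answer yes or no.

yes

round 1: derive conn(b,c) via R2 from blue(b,c)
round 1: derive conn(c,i) via R2 from blue(c,i)
round 1: derive conn(e,b) via R2 from blue(e,b)
round 1: derive conn(g,f) via R2 from blue(g,f)
round 1: derive conn(i,g) via R2 from blue(i,g)
round 2: derive conn(b,i) via R3 from conn(b,c), conn(c,i)
round 2: derive conn(c,g) via R3 from conn(c,i), conn(i,g)
round 2: derive conn(e,c) via R3 from conn(e,b), conn(b,c)
round 2: derive conn(i,f) via R3 from conn(i,g), conn(g,f)
round 3: derive conn(b,f) via R3 from conn(b,i), conn(i,f)
round 3: derive conn(b,g) via R3 from conn(b,c), conn(c,g)
round 3: derive conn(c,f) via R3 from conn(c,g), conn(g,f)
round 3: derive conn(e,g) via R3 from conn(e,c), conn(c,g)
round 3: derive conn(e,i) via R3 from conn(e,b), conn(b,i)
round 4: derive conn(e,f) via R3 from conn(e,b), conn(b,f)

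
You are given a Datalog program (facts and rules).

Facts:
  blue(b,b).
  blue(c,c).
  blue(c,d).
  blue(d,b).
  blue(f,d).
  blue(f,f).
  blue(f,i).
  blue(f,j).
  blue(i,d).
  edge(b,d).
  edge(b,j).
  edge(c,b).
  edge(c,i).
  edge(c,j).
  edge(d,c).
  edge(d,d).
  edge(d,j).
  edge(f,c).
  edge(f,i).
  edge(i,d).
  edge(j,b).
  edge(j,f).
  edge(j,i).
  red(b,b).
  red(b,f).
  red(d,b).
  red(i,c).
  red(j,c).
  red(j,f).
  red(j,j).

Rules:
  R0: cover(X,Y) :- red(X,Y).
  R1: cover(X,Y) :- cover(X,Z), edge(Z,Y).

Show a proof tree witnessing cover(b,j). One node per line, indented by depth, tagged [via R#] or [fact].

cover(b,j)  [via R1]
  cover(b,b)  [via R0]
    red(b,b)  [fact]
  edge(b,j)  [fact]

round 1: derive cover(b,b) via R0 from red(b,b)
round 1: derive cover(b,f) via R0 from red(b,f)
round 1: derive cover(d,b) via R0 from red(d,b)
round 1: derive cover(i,c) via R0 from red(i,c)
round 1: derive cover(j,c) via R0 from red(j,c)
round 1: derive cover(j,f) via R0 from red(j,f)
round 1: derive cover(j,j) via R0 from red(j,j)
round 2: derive cover(b,c) via R1 from cover(b,f), edge(f,c)
round 2: derive cover(b,d) via R1 from cover(b,b), edge(b,d)
round 2: derive cover(b,i) via R1 from cover(b,f), edge(f,i)
round 2: derive cover(b,j) via R1 from cover(b,b), edge(b,j)
round 2: derive cover(d,d) via R1 from cover(d,b), edge(b,d)
round 2: derive cover(d,j) via R1 from cover(d,b), edge(b,j)
round 2: derive cover(i,b) via R1 from cover(i,c), edge(c,b)
round 2: derive cover(i,i) via R1 from cover(i,c), edge(c,i)
round 2: derive cover(i,j) via R1 from cover(i,c), edge(c,j)
round 2: derive cover(j,b) via R1 from cover(j,c), edge(c,b)
round 2: derive cover(j,i) via R1 from cover(j,c), edge(c,i)
round 3: derive cover(d,c) via R1 from cover(d,d), edge(d,c)
round 3: derive cover(d,f) via R1 from cover(d,j), edge(j,f)
round 3: derive cover(d,i) via R1 from cover(d,j), edge(j,i)
round 3: derive cover(i,d) via R1 from cover(i,b), edge(b,d)
round 3: derive cover(i,f) via R1 from cover(i,j), edge(j,f)
round 3: derive cover(j,d) via R1 from cover(j,b), edge(b,d)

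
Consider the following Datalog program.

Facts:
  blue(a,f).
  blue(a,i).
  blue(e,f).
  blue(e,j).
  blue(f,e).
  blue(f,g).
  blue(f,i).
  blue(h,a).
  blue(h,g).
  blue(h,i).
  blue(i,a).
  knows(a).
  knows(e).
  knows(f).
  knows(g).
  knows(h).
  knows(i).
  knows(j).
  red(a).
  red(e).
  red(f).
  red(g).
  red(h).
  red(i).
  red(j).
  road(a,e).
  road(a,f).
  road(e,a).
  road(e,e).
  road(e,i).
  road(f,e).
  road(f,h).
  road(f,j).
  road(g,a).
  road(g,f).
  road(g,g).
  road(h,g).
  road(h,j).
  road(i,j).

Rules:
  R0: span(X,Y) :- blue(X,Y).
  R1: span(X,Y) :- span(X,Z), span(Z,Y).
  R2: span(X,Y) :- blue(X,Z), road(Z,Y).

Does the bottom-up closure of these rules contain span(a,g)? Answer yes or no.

yes

round 1: derive span(a,f) via R0 from blue(a,f)
round 1: derive span(a,i) via R0 from blue(a,i)
round 1: derive span(e,f) via R0 from blue(e,f)
round 1: derive span(e,j) via R0 from blue(e,j)
round 1: derive span(f,e) via R0 from blue(f,e)
round 1: derive span(f,g) via R0 from blue(f,g)
round 1: derive span(f,i) via R0 from blue(f,i)
round 1: derive span(h,a) via R0 from blue(h,a)
round 1: derive span(h,g) via R0 from blue(h,g)
round 1: derive span(h,i) via R0 from blue(h,i)
round 1: derive span(i,a) via R0 from blue(i,a)
round 1: derive span(a,e) via R2 from blue(a,f), road(f,e)
round 1: derive span(a,h) via R2 from blue(a,f), road(f,h)
round 1: derive span(a,j) via R2 from blue(a,f), road(f,j)
round 1: derive span(e,e) via R2 from blue(e,f), road(f,e)
round 1: derive span(e,h) via R2 from blue(e,f), road(f,h)
round 1: derive span(f,a) via R2 from blue(f,e), road(e,a)
round 1: derive span(f,f) via R2 from blue(f,g), road(g,f)
round 1: derive span(f,j) via R2 from blue(f,i), road(i,j)
round 1: derive span(h,e) via R2 from blue(h,a), road(a,e)
round 1: derive span(h,f) via R2 from blue(h,a), road(a,f)
round 1: derive span(h,j) via R2 from blue(h,i), road(i,j)
round 1: derive span(i,e) via R2 from blue(i,a), road(a,e)
round 1: derive span(i,f) via R2 from blue(i,a), road(a,f)
round 2: derive span(a,a) via R1 from span(a,f), span(f,a)
round 2: derive span(a,g) via R1 from span(a,f), span(f,g)
round 2: derive span(e,a) via R1 from span(e,f), span(f,a)
round 2: derive span(e,g) via R1 from span(e,f), span(f,g)
round 2: derive span(e,i) via R1 from span(e,f), span(f,i)
round 2: derive span(f,h) via R1 from span(f,a), span(a,h)
round 2: derive span(h,h) via R1 from span(h,a), span(a,h)
round 2: derive span(i,g) via R1 from span(i,f), span(f,g)
round 2: derive span(i,h) via R1 from span(i,a), span(a,h)
round 2: derive span(i,i) via R1 from span(i,a), span(a,i)
round 2: derive span(i,j) via R1 from span(i,a), span(a,j)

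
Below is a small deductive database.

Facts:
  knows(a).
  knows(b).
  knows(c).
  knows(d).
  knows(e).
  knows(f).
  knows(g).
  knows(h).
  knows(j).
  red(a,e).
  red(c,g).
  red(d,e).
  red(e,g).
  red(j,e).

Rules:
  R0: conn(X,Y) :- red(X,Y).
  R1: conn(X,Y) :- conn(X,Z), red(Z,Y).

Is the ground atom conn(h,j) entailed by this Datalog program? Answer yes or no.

no

round 1: derive conn(a,e) via R0 from red(a,e)
round 1: derive conn(c,g) via R0 from red(c,g)
round 1: derive conn(d,e) via R0 from red(d,e)
round 1: derive conn(e,g) via R0 from red(e,g)
round 1: derive conn(j,e) via R0 from red(j,e)
round 2: derive conn(a,g) via R1 from conn(a,e), red(e,g)
round 2: derive conn(d,g) via R1 from conn(d,e), red(e,g)
round 2: derive conn(j,g) via R1 from conn(j,e), red(e,g)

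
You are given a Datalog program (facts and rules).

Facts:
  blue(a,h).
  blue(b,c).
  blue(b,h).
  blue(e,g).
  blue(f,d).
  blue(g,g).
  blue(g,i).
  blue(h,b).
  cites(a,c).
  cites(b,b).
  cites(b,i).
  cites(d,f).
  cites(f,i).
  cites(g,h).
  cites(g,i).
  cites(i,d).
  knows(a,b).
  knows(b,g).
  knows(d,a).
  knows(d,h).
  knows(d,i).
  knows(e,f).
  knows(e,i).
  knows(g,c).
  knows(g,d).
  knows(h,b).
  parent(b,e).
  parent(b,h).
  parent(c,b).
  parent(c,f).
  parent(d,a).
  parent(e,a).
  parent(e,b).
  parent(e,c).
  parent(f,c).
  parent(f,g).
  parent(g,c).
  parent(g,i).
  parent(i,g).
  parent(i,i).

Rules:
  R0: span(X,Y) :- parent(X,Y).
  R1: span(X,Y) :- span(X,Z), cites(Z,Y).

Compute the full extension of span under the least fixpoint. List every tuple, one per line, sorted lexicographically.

span(b,e)
span(b,h)
span(c,b)
span(c,d)
span(c,f)
span(c,i)
span(d,a)
span(d,c)
span(e,a)
span(e,b)
span(e,c)
span(e,d)
span(e,f)
span(e,i)
span(f,c)
span(f,d)
span(f,f)
span(f,g)
span(f,h)
span(f,i)
span(g,c)
span(g,d)
span(g,f)
span(g,i)
span(i,d)
span(i,f)
span(i,g)
span(i,h)
span(i,i)

round 1: derive span(b,e) via R0 from parent(b,e)
round 1: derive span(b,h) via R0 from parent(b,h)
round 1: derive span(c,b) via R0 from parent(c,b)
round 1: derive span(c,f) via R0 from parent(c,f)
round 1: derive span(d,a) via R0 from parent(d,a)
round 1: derive span(e,a) via R0 from parent(e,a)
round 1: derive span(e,b) via R0 from parent(e,b)
round 1: derive span(e,c) via R0 from parent(e,c)
round 1: derive span(f,c) via R0 from parent(f,c)
round 1: derive span(f,g) via R0 from parent(f,g)
round 1: derive span(g,c) via R0 from parent(g,c)
round 1: derive span(g,i) via R0 from parent(g,i)
round 1: derive span(i,g) via R0 from parent(i,g)
round 1: derive span(i,i) via R0 from parent(i,i)
round 2: derive span(c,i) via R1 from span(c,b), cites(b,i)
round 2: derive span(d,c) via R1 from span(d,a), cites(a,c)
round 2: derive span(e,i) via R1 from span(e,b), cites(b,i)
round 2: derive span(f,h) via R1 from span(f,g), cites(g,h)
round 2: derive span(f,i) via R1 from span(f,g), cites(g,i)
round 2: derive span(g,d) via R1 from span(g,i), cites(i,d)
round 2: derive span(i,d) via R1 from span(i,i), cites(i,d)
round 2: derive span(i,h) via R1 from span(i,g), cites(g,h)
round 3: derive span(c,d) via R1 from span(c,i), cites(i,d)
round 3: derive span(e,d) via R1 from span(e,i), cites(i,d)
round 3: derive span(f,d) via R1 from span(f,i), cites(i,d)
round 3: derive span(g,f) via R1 from span(g,d), cites(d,f)
round 3: derive span(i,f) via R1 from span(i,d), cites(d,f)
round 4: derive span(e,f) via R1 from span(e,d), cites(d,f)
round 4: derive span(f,f) via R1 from span(f,d), cites(d,f)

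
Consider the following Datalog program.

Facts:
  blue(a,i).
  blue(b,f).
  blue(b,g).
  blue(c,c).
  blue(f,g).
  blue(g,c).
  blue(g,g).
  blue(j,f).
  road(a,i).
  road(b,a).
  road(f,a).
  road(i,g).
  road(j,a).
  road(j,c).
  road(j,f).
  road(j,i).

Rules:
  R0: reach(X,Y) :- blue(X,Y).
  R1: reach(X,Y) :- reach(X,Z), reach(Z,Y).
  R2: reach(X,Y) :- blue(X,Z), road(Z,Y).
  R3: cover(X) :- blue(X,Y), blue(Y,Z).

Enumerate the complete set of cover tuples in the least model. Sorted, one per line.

round 1: derive cover(b) via R3 from blue(b,f), blue(f,g)
round 1: derive cover(c) via R3 from blue(c,c), blue(c,c)
round 1: derive cover(f) via R3 from blue(f,g), blue(g,c)
round 1: derive cover(g) via R3 from blue(g,c), blue(c,c)
round 1: derive cover(j) via R3 from blue(j,f), blue(f,g)

cover(b)
cover(c)
cover(f)
cover(g)
cover(j)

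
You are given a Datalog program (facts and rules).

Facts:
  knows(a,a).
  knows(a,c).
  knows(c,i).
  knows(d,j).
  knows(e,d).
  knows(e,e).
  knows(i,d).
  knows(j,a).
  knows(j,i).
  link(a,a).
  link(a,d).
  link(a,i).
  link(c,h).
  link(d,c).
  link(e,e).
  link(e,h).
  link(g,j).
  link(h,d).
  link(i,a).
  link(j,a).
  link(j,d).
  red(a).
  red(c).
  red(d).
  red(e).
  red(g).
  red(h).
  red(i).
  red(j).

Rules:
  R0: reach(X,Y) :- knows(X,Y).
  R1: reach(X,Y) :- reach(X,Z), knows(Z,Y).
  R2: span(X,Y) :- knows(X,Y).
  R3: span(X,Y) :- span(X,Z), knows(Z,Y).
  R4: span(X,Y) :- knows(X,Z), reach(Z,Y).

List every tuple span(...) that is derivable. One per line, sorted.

span(a,a)
span(a,c)
span(a,d)
span(a,i)
span(a,j)
span(c,a)
span(c,c)
span(c,d)
span(c,i)
span(c,j)
span(d,a)
span(d,c)
span(d,d)
span(d,i)
span(d,j)
span(e,a)
span(e,c)
span(e,d)
span(e,e)
span(e,i)
span(e,j)
span(i,a)
span(i,c)
span(i,d)
span(i,i)
span(i,j)
span(j,a)
span(j,c)
span(j,d)
span(j,i)
span(j,j)

round 1: derive reach(a,a) via R0 from knows(a,a)
round 1: derive reach(a,c) via R0 from knows(a,c)
round 1: derive reach(c,i) via R0 from knows(c,i)
round 1: derive reach(d,j) via R0 from knows(d,j)
round 1: derive reach(e,d) via R0 from knows(e,d)
round 1: derive reach(e,e) via R0 from knows(e,e)
round 1: derive reach(i,d) via R0 from knows(i,d)
round 1: derive reach(j,a) via R0 from knows(j,a)
round 1: derive reach(j,i) via R0 from knows(j,i)
round 1: derive span(a,a) via R2 from knows(a,a)
round 1: derive span(a,c) via R2 from knows(a,c)
round 1: derive span(c,i) via R2 from knows(c,i)
round 1: derive span(d,j) via R2 from knows(d,j)
round 1: derive span(e,d) via R2 from knows(e,d)
round 1: derive span(e,e) via R2 from knows(e,e)
round 1: derive span(i,d) via R2 from knows(i,d)
round 1: derive span(j,a) via R2 from knows(j,a)
round 1: derive span(j,i) via R2 from knows(j,i)
round 2: derive reach(a,i) via R1 from reach(a,c), knows(c,i)
round 2: derive reach(c,d) via R1 from reach(c,i), knows(i,d)
round 2: derive reach(d,a) via R1 from reach(d,j), knows(j,a)
round 2: derive reach(d,i) via R1 from reach(d,j), knows(j,i)
round 2: derive reach(e,j) via R1 from reach(e,d), knows(d,j)
round 2: derive reach(i,j) via R1 from reach(i,d), knows(d,j)
round 2: derive reach(j,c) via R1 from reach(j,a), knows(a,c)
round 2: derive reach(j,d) via R1 from reach(j,i), knows(i,d)
round 2: derive span(a,i) via R3 from span(a,c), knows(c,i)
round 2: derive span(c,d) via R3 from span(c,i), knows(i,d)
round 2: derive span(d,a) via R3 from span(d,j), knows(j,a)
round 2: derive span(d,i) via R3 from span(d,j), knows(j,i)
round 2: derive span(e,j) via R3 from span(e,d), knows(d,j)
round 2: derive span(i,j) via R3 from span(i,d), knows(d,j)
round 2: derive span(j,c) via R3 from span(j,a), knows(a,c)
round 2: derive span(j,d) via R3 from span(j,i), knows(i,d)
round 3: derive reach(a,d) via R1 from reach(a,i), knows(i,d)
round 3: derive reach(c,j) via R1 from reach(c,d), knows(d,j)
round 3: derive reach(d,c) via R1 from reach(d,a), knows(a,c)
round 3: derive reach(d,d) via R1 from reach(d,i), knows(i,d)
round 3: derive reach(e,a) via R1 from reach(e,j), knows(j,a)
round 3: derive reach(e,i) via R1 from reach(e,j), knows(j,i)
round 3: derive reach(i,a) via R1 from reach(i,j), knows(j,a)
round 3: derive reach(i,i) via R1 from reach(i,j), knows(j,i)
round 3: derive reach(j,j) via R1 from reach(j,d), knows(d,j)
round 3: derive span(a,d) via R3 from span(a,i), knows(i,d)
round 3: derive span(c,j) via R3 from span(c,d), knows(d,j)
round 3: derive span(d,c) via R3 from span(d,a), knows(a,c)
round 3: derive span(d,d) via R3 from span(d,i), knows(i,d)
round 3: derive span(e,a) via R3 from span(e,j), knows(j,a)
round 3: derive span(e,i) via R3 from span(e,j), knows(j,i)
round 3: derive span(i,a) via R3 from span(i,j), knows(j,a)
round 3: derive span(i,i) via R3 from span(i,j), knows(j,i)
round 3: derive span(j,j) via R3 from span(j,d), knows(d,j)
round 4: derive reach(a,j) via R1 from reach(a,d), knows(d,j)
round 4: derive reach(c,a) via R1 from reach(c,j), knows(j,a)
round 4: derive reach(e,c) via R1 from reach(e,a), knows(a,c)
round 4: derive reach(i,c) via R1 from reach(i,a), knows(a,c)
round 4: derive span(a,j) via R3 from span(a,d), knows(d,j)
round 4: derive span(c,a) via R3 from span(c,j), knows(j,a)
round 4: derive span(e,c) via R3 from span(e,a), knows(a,c)
round 4: derive span(i,c) via R3 from span(i,a), knows(a,c)
round 5: derive reach(c,c) via R1 from reach(c,a), knows(a,c)
round 5: derive span(c,c) via R3 from span(c,a), knows(a,c)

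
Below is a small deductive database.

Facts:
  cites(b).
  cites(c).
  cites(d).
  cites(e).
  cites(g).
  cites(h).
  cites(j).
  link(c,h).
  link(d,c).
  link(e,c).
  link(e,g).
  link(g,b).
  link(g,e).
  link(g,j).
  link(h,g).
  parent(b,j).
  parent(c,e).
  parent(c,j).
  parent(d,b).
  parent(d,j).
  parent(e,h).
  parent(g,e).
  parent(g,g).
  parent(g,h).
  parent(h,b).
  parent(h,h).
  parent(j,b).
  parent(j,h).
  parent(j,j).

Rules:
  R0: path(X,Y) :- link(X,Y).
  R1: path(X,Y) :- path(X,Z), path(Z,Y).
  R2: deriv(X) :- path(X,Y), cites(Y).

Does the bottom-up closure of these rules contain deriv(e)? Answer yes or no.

yes

round 1: derive path(c,h) via R0 from link(c,h)
round 1: derive path(d,c) via R0 from link(d,c)
round 1: derive path(e,c) via R0 from link(e,c)
round 1: derive path(e,g) via R0 from link(e,g)
round 1: derive path(g,b) via R0 from link(g,b)
round 1: derive path(g,e) via R0 from link(g,e)
round 1: derive path(g,j) via R0 from link(g,j)
round 1: derive path(h,g) via R0 from link(h,g)
round 2: derive path(c,g) via R1 from path(c,h), path(h,g)
round 2: derive path(d,h) via R1 from path(d,c), path(c,h)
round 2: derive path(e,b) via R1 from path(e,g), path(g,b)
round 2: derive path(e,e) via R1 from path(e,g), path(g,e)
round 2: derive path(e,h) via R1 from path(e,c), path(c,h)
round 2: derive path(e,j) via R1 from path(e,g), path(g,j)
round 2: derive path(g,c) via R1 from path(g,e), path(e,c)
round 2: derive path(g,g) via R1 from path(g,e), path(e,g)
round 2: derive path(h,b) via R1 from path(h,g), path(g,b)
round 2: derive path(h,e) via R1 from path(h,g), path(g,e)
round 2: derive path(h,j) via R1 from path(h,g), path(g,j)
round 2: derive deriv(c) via R2 from path(c,h), cites(h)
round 2: derive deriv(d) via R2 from path(d,c), cites(c)
round 2: derive deriv(e) via R2 from path(e,c), cites(c)
round 2: derive deriv(g) via R2 from path(g,b), cites(b)
round 2: derive deriv(h) via R2 from path(h,g), cites(g)
round 3: derive path(c,b) via R1 from path(c,g), path(g,b)
round 3: derive path(c,c) via R1 from path(c,g), path(g,c)
round 3: derive path(c,e) via R1 from path(c,g), path(g,e)
round 3: derive path(c,j) via R1 from path(c,g), path(g,j)
round 3: derive path(d,b) via R1 from path(d,h), path(h,b)
round 3: derive path(d,e) via R1 from path(d,h), path(h,e)
round 3: derive path(d,g) via R1 from path(d,c), path(c,g)
round 3: derive path(d,j) via R1 from path(d,h), path(h,j)
round 3: derive path(g,h) via R1 from path(g,c), path(c,h)
round 3: derive path(h,c) via R1 from path(h,e), path(e,c)
round 3: derive path(h,h) via R1 from path(h,e), path(e,h)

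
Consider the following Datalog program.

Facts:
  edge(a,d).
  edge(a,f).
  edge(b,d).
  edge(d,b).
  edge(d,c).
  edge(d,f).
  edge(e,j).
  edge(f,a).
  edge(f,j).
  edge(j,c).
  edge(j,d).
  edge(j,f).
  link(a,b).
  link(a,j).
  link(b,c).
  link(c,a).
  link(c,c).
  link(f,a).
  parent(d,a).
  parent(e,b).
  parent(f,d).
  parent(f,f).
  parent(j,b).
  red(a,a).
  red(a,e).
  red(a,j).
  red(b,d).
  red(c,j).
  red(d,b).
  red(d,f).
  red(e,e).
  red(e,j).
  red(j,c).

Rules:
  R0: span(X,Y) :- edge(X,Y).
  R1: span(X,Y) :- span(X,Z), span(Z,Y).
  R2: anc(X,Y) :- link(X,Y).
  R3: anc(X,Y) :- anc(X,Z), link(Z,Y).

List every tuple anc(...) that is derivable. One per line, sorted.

round 1: derive anc(a,b) via R2 from link(a,b)
round 1: derive anc(a,j) via R2 from link(a,j)
round 1: derive anc(b,c) via R2 from link(b,c)
round 1: derive anc(c,a) via R2 from link(c,a)
round 1: derive anc(c,c) via R2 from link(c,c)
round 1: derive anc(f,a) via R2 from link(f,a)
round 2: derive anc(a,c) via R3 from anc(a,b), link(b,c)
round 2: derive anc(b,a) via R3 from anc(b,c), link(c,a)
round 2: derive anc(c,b) via R3 from anc(c,a), link(a,b)
round 2: derive anc(c,j) via R3 from anc(c,a), link(a,j)
round 2: derive anc(f,b) via R3 from anc(f,a), link(a,b)
round 2: derive anc(f,j) via R3 from anc(f,a), link(a,j)
round 3: derive anc(a,a) via R3 from anc(a,c), link(c,a)
round 3: derive anc(b,b) via R3 from anc(b,a), link(a,b)
round 3: derive anc(b,j) via R3 from anc(b,a), link(a,j)
round 3: derive anc(f,c) via R3 from anc(f,b), link(b,c)

anc(a,a)
anc(a,b)
anc(a,c)
anc(a,j)
anc(b,a)
anc(b,b)
anc(b,c)
anc(b,j)
anc(c,a)
anc(c,b)
anc(c,c)
anc(c,j)
anc(f,a)
anc(f,b)
anc(f,c)
anc(f,j)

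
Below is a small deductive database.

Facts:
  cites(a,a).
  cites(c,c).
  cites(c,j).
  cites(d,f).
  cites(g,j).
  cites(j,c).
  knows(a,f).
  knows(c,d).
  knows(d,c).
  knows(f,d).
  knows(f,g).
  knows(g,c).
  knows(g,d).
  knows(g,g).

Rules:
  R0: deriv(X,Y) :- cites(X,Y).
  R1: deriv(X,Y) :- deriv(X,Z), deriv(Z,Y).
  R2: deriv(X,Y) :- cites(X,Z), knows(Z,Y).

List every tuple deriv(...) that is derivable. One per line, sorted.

round 1: derive deriv(a,a) via R0 from cites(a,a)
round 1: derive deriv(c,c) via R0 from cites(c,c)
round 1: derive deriv(c,j) via R0 from cites(c,j)
round 1: derive deriv(d,f) via R0 from cites(d,f)
round 1: derive deriv(g,j) via R0 from cites(g,j)
round 1: derive deriv(j,c) via R0 from cites(j,c)
round 1: derive deriv(a,f) via R2 from cites(a,a), knows(a,f)
round 1: derive deriv(c,d) via R2 from cites(c,c), knows(c,d)
round 1: derive deriv(d,d) via R2 from cites(d,f), knows(f,d)
round 1: derive deriv(d,g) via R2 from cites(d,f), knows(f,g)
round 1: derive deriv(j,d) via R2 from cites(j,c), knows(c,d)
round 2: derive deriv(c,f) via R1 from deriv(c,d), deriv(d,f)
round 2: derive deriv(c,g) via R1 from deriv(c,d), deriv(d,g)
round 2: derive deriv(d,j) via R1 from deriv(d,g), deriv(g,j)
round 2: derive deriv(g,c) via R1 from deriv(g,j), deriv(j,c)
round 2: derive deriv(g,d) via R1 from deriv(g,j), deriv(j,d)
round 2: derive deriv(j,f) via R1 from deriv(j,d), deriv(d,f)
round 2: derive deriv(j,g) via R1 from deriv(j,d), deriv(d,g)
round 2: derive deriv(j,j) via R1 from deriv(j,c), deriv(c,j)
round 3: derive deriv(d,c) via R1 from deriv(d,g), deriv(g,c)
round 3: derive deriv(g,f) via R1 from deriv(g,c), deriv(c,f)
round 3: derive deriv(g,g) via R1 from deriv(g,c), deriv(c,g)

deriv(a,a)
deriv(a,f)
deriv(c,c)
deriv(c,d)
deriv(c,f)
deriv(c,g)
deriv(c,j)
deriv(d,c)
deriv(d,d)
deriv(d,f)
deriv(d,g)
deriv(d,j)
deriv(g,c)
deriv(g,d)
deriv(g,f)
deriv(g,g)
deriv(g,j)
deriv(j,c)
deriv(j,d)
deriv(j,f)
deriv(j,g)
deriv(j,j)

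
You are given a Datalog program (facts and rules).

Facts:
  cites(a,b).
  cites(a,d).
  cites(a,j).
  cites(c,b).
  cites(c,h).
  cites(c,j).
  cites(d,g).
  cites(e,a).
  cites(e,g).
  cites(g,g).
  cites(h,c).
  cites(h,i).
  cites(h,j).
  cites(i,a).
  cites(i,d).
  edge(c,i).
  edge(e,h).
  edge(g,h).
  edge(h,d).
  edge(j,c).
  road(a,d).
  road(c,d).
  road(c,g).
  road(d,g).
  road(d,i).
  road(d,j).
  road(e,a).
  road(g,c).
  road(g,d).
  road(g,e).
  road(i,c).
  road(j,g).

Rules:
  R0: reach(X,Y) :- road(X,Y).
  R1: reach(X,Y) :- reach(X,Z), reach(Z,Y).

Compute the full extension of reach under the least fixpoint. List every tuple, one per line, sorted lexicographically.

reach(a,a)
reach(a,c)
reach(a,d)
reach(a,e)
reach(a,g)
reach(a,i)
reach(a,j)
reach(c,a)
reach(c,c)
reach(c,d)
reach(c,e)
reach(c,g)
reach(c,i)
reach(c,j)
reach(d,a)
reach(d,c)
reach(d,d)
reach(d,e)
reach(d,g)
reach(d,i)
reach(d,j)
reach(e,a)
reach(e,c)
reach(e,d)
reach(e,e)
reach(e,g)
reach(e,i)
reach(e,j)
reach(g,a)
reach(g,c)
reach(g,d)
reach(g,e)
reach(g,g)
reach(g,i)
reach(g,j)
reach(i,a)
reach(i,c)
reach(i,d)
reach(i,e)
reach(i,g)
reach(i,i)
reach(i,j)
reach(j,a)
reach(j,c)
reach(j,d)
reach(j,e)
reach(j,g)
reach(j,i)
reach(j,j)

round 1: derive reach(a,d) via R0 from road(a,d)
round 1: derive reach(c,d) via R0 from road(c,d)
round 1: derive reach(c,g) via R0 from road(c,g)
round 1: derive reach(d,g) via R0 from road(d,g)
round 1: derive reach(d,i) via R0 from road(d,i)
round 1: derive reach(d,j) via R0 from road(d,j)
round 1: derive reach(e,a) via R0 from road(e,a)
round 1: derive reach(g,c) via R0 from road(g,c)
round 1: derive reach(g,d) via R0 from road(g,d)
round 1: derive reach(g,e) via R0 from road(g,e)
round 1: derive reach(i,c) via R0 from road(i,c)
round 1: derive reach(j,g) via R0 from road(j,g)
round 2: derive reach(a,g) via R1 from reach(a,d), reach(d,g)
round 2: derive reach(a,i) via R1 from reach(a,d), reach(d,i)
round 2: derive reach(a,j) via R1 from reach(a,d), reach(d,j)
round 2: derive reach(c,c) via R1 from reach(c,g), reach(g,c)
round 2: derive reach(c,e) via R1 from reach(c,g), reach(g,e)
round 2: derive reach(c,i) via R1 from reach(c,d), reach(d,i)
round 2: derive reach(c,j) via R1 from reach(c,d), reach(d,j)
round 2: derive reach(d,c) via R1 from reach(d,g), reach(g,c)
round 2: derive reach(d,d) via R1 from reach(d,g), reach(g,d)
round 2: derive reach(d,e) via R1 from reach(d,g), reach(g,e)
round 2: derive reach(e,d) via R1 from reach(e,a), reach(a,d)
round 2: derive reach(g,a) via R1 from reach(g,e), reach(e,a)
round 2: derive reach(g,g) via R1 from reach(g,c), reach(c,g)
round 2: derive reach(g,i) via R1 from reach(g,d), reach(d,i)
round 2: derive reach(g,j) via R1 from reach(g,d), reach(d,j)
round 2: derive reach(i,d) via R1 from reach(i,c), reach(c,d)
round 2: derive reach(i,g) via R1 from reach(i,c), reach(c,g)
round 2: derive reach(j,c) via R1 from reach(j,g), reach(g,c)
round 2: derive reach(j,d) via R1 from reach(j,g), reach(g,d)
round 2: derive reach(j,e) via R1 from reach(j,g), reach(g,e)
round 3: derive reach(a,a) via R1 from reach(a,g), reach(g,a)
round 3: derive reach(a,c) via R1 from reach(a,d), reach(d,c)
round 3: derive reach(a,e) via R1 from reach(a,d), reach(d,e)
round 3: derive reach(c,a) via R1 from reach(c,e), reach(e,a)
round 3: derive reach(d,a) via R1 from reach(d,e), reach(e,a)
round 3: derive reach(e,c) via R1 from reach(e,d), reach(d,c)
round 3: derive reach(e,e) via R1 from reach(e,d), reach(d,e)
round 3: derive reach(e,g) via R1 from reach(e,a), reach(a,g)
round 3: derive reach(e,i) via R1 from reach(e,a), reach(a,i)
round 3: derive reach(e,j) via R1 from reach(e,a), reach(a,j)
round 3: derive reach(i,a) via R1 from reach(i,g), reach(g,a)
round 3: derive reach(i,e) via R1 from reach(i,c), reach(c,e)
round 3: derive reach(i,i) via R1 from reach(i,c), reach(c,i)
round 3: derive reach(i,j) via R1 from reach(i,c), reach(c,j)
round 3: derive reach(j,a) via R1 from reach(j,e), reach(e,a)
round 3: derive reach(j,i) via R1 from reach(j,c), reach(c,i)
round 3: derive reach(j,j) via R1 from reach(j,c), reach(c,j)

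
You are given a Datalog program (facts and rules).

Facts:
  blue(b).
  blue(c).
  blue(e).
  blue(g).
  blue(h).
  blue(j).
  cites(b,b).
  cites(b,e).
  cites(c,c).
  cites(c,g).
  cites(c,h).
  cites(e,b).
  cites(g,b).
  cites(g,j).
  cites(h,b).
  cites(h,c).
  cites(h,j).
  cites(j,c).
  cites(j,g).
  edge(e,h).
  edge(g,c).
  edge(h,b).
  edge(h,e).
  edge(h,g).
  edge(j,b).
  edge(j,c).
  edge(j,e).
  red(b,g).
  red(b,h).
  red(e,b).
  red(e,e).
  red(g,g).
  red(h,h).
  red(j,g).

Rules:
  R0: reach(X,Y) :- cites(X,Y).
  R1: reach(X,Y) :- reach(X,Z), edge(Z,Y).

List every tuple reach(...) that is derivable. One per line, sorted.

round 1: derive reach(b,b) via R0 from cites(b,b)
round 1: derive reach(b,e) via R0 from cites(b,e)
round 1: derive reach(c,c) via R0 from cites(c,c)
round 1: derive reach(c,g) via R0 from cites(c,g)
round 1: derive reach(c,h) via R0 from cites(c,h)
round 1: derive reach(e,b) via R0 from cites(e,b)
round 1: derive reach(g,b) via R0 from cites(g,b)
round 1: derive reach(g,j) via R0 from cites(g,j)
round 1: derive reach(h,b) via R0 from cites(h,b)
round 1: derive reach(h,c) via R0 from cites(h,c)
round 1: derive reach(h,j) via R0 from cites(h,j)
round 1: derive reach(j,c) via R0 from cites(j,c)
round 1: derive reach(j,g) via R0 from cites(j,g)
round 2: derive reach(b,h) via R1 from reach(b,e), edge(e,h)
round 2: derive reach(c,b) via R1 from reach(c,h), edge(h,b)
round 2: derive reach(c,e) via R1 from reach(c,h), edge(h,e)
round 2: derive reach(g,c) via R1 from reach(g,j), edge(j,c)
round 2: derive reach(g,e) via R1 from reach(g,j), edge(j,e)
round 2: derive reach(h,e) via R1 from reach(h,j), edge(j,e)
round 3: derive reach(b,g) via R1 from reach(b,h), edge(h,g)
round 3: derive reach(g,h) via R1 from reach(g,e), edge(e,h)
round 3: derive reach(h,h) via R1 from reach(h,e), edge(e,h)
round 4: derive reach(b,c) via R1 from reach(b,g), edge(g,c)
round 4: derive reach(g,g) via R1 from reach(g,h), edge(h,g)
round 4: derive reach(h,g) via R1 from reach(h,h), edge(h,g)

reach(b,b)
reach(b,c)
reach(b,e)
reach(b,g)
reach(b,h)
reach(c,b)
reach(c,c)
reach(c,e)
reach(c,g)
reach(c,h)
reach(e,b)
reach(g,b)
reach(g,c)
reach(g,e)
reach(g,g)
reach(g,h)
reach(g,j)
reach(h,b)
reach(h,c)
reach(h,e)
reach(h,g)
reach(h,h)
reach(h,j)
reach(j,c)
reach(j,g)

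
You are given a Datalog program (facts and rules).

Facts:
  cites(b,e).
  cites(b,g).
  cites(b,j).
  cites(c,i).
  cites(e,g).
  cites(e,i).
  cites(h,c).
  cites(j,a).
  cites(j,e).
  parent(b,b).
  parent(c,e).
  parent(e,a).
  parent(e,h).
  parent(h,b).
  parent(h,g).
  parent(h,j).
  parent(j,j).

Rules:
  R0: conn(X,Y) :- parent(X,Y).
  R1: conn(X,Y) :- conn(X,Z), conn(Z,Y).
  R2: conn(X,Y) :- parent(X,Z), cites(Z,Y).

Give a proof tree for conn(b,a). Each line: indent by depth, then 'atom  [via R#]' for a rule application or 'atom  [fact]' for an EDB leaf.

round 1: derive conn(b,b) via R0 from parent(b,b)
round 1: derive conn(c,e) via R0 from parent(c,e)
round 1: derive conn(e,a) via R0 from parent(e,a)
round 1: derive conn(e,h) via R0 from parent(e,h)
round 1: derive conn(h,b) via R0 from parent(h,b)
round 1: derive conn(h,g) via R0 from parent(h,g)
round 1: derive conn(h,j) via R0 from parent(h,j)
round 1: derive conn(j,j) via R0 from parent(j,j)
round 1: derive conn(b,e) via R2 from parent(b,b), cites(b,e)
round 1: derive conn(b,g) via R2 from parent(b,b), cites(b,g)
round 1: derive conn(b,j) via R2 from parent(b,b), cites(b,j)
round 1: derive conn(c,g) via R2 from parent(c,e), cites(e,g)
round 1: derive conn(c,i) via R2 from parent(c,e), cites(e,i)
round 1: derive conn(e,c) via R2 from parent(e,h), cites(h,c)
round 1: derive conn(h,a) via R2 from parent(h,j), cites(j,a)
round 1: derive conn(h,e) via R2 from parent(h,b), cites(b,e)
round 1: derive conn(j,a) via R2 from parent(j,j), cites(j,a)
round 1: derive conn(j,e) via R2 from parent(j,j), cites(j,e)
round 2: derive conn(b,a) via R1 from conn(b,e), conn(e,a)
round 2: derive conn(b,c) via R1 from conn(b,e), conn(e,c)
round 2: derive conn(b,h) via R1 from conn(b,e), conn(e,h)
round 2: derive conn(c,a) via R1 from conn(c,e), conn(e,a)
round 2: derive conn(c,c) via R1 from conn(c,e), conn(e,c)
round 2: derive conn(c,h) via R1 from conn(c,e), conn(e,h)
round 2: derive conn(e,b) via R1 from conn(e,h), conn(h,b)
round 2: derive conn(e,e) via R1 from conn(e,c), conn(c,e)
round 2: derive conn(e,g) via R1 from conn(e,c), conn(c,g)
round 2: derive conn(e,i) via R1 from conn(e,c), conn(c,i)
round 2: derive conn(e,j) via R1 from conn(e,h), conn(h,j)
round 2: derive conn(h,c) via R1 from conn(h,e), conn(e,c)
round 2: derive conn(h,h) via R1 from conn(h,e), conn(e,h)
round 2: derive conn(j,c) via R1 from conn(j,e), conn(e,c)
round 2: derive conn(j,h) via R1 from conn(j,e), conn(e,h)
round 3: derive conn(b,i) via R1 from conn(b,c), conn(c,i)
round 3: derive conn(c,b) via R1 from conn(c,e), conn(e,b)
round 3: derive conn(c,j) via R1 from conn(c,e), conn(e,j)
round 3: derive conn(h,i) via R1 from conn(h,c), conn(c,i)
round 3: derive conn(j,b) via R1 from conn(j,e), conn(e,b)
round 3: derive conn(j,g) via R1 from conn(j,c), conn(c,g)
round 3: derive conn(j,i) via R1 from conn(j,c), conn(c,i)

conn(b,a)  [via R1]
  conn(b,e)  [via R2]
    parent(b,b)  [fact]
    cites(b,e)  [fact]
  conn(e,a)  [via R0]
    parent(e,a)  [fact]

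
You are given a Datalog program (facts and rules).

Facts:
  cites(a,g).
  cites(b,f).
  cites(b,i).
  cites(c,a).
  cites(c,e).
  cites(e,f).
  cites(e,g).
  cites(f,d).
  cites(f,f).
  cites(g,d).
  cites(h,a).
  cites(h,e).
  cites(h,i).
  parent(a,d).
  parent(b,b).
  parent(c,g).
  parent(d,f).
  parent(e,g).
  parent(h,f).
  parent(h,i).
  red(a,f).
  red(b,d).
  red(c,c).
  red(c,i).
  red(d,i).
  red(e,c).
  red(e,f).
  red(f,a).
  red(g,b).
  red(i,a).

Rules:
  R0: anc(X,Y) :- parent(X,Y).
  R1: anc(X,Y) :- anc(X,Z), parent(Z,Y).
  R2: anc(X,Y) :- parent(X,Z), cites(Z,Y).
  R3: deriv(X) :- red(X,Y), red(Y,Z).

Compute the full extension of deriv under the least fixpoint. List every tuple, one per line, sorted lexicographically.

deriv(a)
deriv(b)
deriv(c)
deriv(d)
deriv(e)
deriv(f)
deriv(g)
deriv(i)

round 1: derive deriv(a) via R3 from red(a,f), red(f,a)
round 1: derive deriv(b) via R3 from red(b,d), red(d,i)
round 1: derive deriv(c) via R3 from red(c,c), red(c,c)
round 1: derive deriv(d) via R3 from red(d,i), red(i,a)
round 1: derive deriv(e) via R3 from red(e,c), red(c,c)
round 1: derive deriv(f) via R3 from red(f,a), red(a,f)
round 1: derive deriv(g) via R3 from red(g,b), red(b,d)
round 1: derive deriv(i) via R3 from red(i,a), red(a,f)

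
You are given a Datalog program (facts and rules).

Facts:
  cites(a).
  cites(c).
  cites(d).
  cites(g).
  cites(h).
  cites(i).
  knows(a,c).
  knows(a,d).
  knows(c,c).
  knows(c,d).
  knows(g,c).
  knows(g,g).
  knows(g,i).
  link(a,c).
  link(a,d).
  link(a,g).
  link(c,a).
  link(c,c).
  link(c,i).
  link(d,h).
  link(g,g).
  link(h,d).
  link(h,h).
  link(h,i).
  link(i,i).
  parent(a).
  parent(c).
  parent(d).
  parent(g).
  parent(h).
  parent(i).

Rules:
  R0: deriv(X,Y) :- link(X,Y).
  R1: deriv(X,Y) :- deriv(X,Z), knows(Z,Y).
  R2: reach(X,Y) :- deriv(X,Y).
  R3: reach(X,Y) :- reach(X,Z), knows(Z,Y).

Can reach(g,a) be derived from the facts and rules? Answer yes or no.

no

round 1: derive deriv(a,c) via R0 from link(a,c)
round 1: derive deriv(a,d) via R0 from link(a,d)
round 1: derive deriv(a,g) via R0 from link(a,g)
round 1: derive deriv(c,a) via R0 from link(c,a)
round 1: derive deriv(c,c) via R0 from link(c,c)
round 1: derive deriv(c,i) via R0 from link(c,i)
round 1: derive deriv(d,h) via R0 from link(d,h)
round 1: derive deriv(g,g) via R0 from link(g,g)
round 1: derive deriv(h,d) via R0 from link(h,d)
round 1: derive deriv(h,h) via R0 from link(h,h)
round 1: derive deriv(h,i) via R0 from link(h,i)
round 1: derive deriv(i,i) via R0 from link(i,i)
round 2: derive deriv(a,i) via R1 from deriv(a,g), knows(g,i)
round 2: derive deriv(c,d) via R1 from deriv(c,a), knows(a,d)
round 2: derive deriv(g,c) via R1 from deriv(g,g), knows(g,c)
round 2: derive deriv(g,i) via R1 from deriv(g,g), knows(g,i)
round 2: derive reach(a,c) via R2 from deriv(a,c)
round 2: derive reach(a,d) via R2 from deriv(a,d)
round 2: derive reach(a,g) via R2 from deriv(a,g)
round 2: derive reach(c,a) via R2 from deriv(c,a)
round 2: derive reach(c,c) via R2 from deriv(c,c)
round 2: derive reach(c,i) via R2 from deriv(c,i)
round 2: derive reach(d,h) via R2 from deriv(d,h)
round 2: derive reach(g,g) via R2 from deriv(g,g)
round 2: derive reach(h,d) via R2 from deriv(h,d)
round 2: derive reach(h,h) via R2 from deriv(h,h)
round 2: derive reach(h,i) via R2 from deriv(h,i)
round 2: derive reach(i,i) via R2 from deriv(i,i)
round 3: derive deriv(g,d) via R1 from deriv(g,c), knows(c,d)
round 3: derive reach(a,i) via R2 from deriv(a,i)
round 3: derive reach(c,d) via R2 from deriv(c,d)
round 3: derive reach(g,c) via R2 from deriv(g,c)
round 3: derive reach(g,i) via R2 from deriv(g,i)
round 4: derive reach(g,d) via R2 from deriv(g,d)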